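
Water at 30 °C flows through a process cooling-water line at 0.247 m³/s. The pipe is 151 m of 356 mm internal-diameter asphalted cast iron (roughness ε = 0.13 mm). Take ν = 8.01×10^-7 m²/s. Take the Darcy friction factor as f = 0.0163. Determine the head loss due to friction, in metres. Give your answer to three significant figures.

V = 4Q/(πD²) = 4·0.247/(π·0.356²) = 2.481 m/s
h_f = f(L/D)V²/(2g) = 0.01630·(151/0.356)·2.481²/(2·9.81) = 2.170 m

h_f ≈ 2.17 m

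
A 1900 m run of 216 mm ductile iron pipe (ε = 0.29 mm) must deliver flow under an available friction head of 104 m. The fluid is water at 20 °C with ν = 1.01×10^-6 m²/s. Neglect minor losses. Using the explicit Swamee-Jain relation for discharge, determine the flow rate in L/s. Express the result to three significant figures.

Q ≈ 120 L/s

Swamee-Jain (Type II): Q = -0.965·√(gD⁵h_f/L)·ln[ε/(3.7D) + √(3.17ν²L/(gD³h_f))]
√(gD⁵h_f/L) = √(9.81·0.216⁵·104/1900) = 0.01589
ε/(3.7D) = 3.63×10^-4; √(3.17ν²L/(gD³h_f)) = 2.44×10^-5
Q = -0.965·0.01589·ln(3.873×10^-4) = 0.1205 m³/s
Check: V = 3.29 m/s, Re = 7.03×10^5, f = 0.02157, h_f = 105 m ≈ 104 m ✓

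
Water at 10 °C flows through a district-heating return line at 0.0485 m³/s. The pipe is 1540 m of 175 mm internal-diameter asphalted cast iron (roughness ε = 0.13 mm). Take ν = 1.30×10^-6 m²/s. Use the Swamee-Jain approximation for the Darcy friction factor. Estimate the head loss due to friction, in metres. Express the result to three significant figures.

h_f ≈ 35.9 m

V = 4Q/(πD²) = 4·0.0485/(π·0.175²) = 2.016 m/s
Re = VD/ν = 2.016·0.175/1.30×10^-6 = 2.71×10^5 → turbulent
ε/D = 0.13/175 = 7.43×10^-4
Swamee-Jain: f = 0.01971
h_f = f(L/D)V²/(2g) = 0.01971·(1540/0.175)·2.016²/(2·9.81) = 35.95 m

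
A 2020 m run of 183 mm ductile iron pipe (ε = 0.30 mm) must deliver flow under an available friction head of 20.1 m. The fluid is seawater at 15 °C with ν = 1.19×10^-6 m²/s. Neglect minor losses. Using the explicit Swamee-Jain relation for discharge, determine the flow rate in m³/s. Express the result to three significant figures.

Swamee-Jain (Type II): Q = -0.965·√(gD⁵h_f/L)·ln[ε/(3.7D) + √(3.17ν²L/(gD³h_f))]
√(gD⁵h_f/L) = √(9.81·0.183⁵·20.1/2020) = 0.004476
ε/(3.7D) = 4.43×10^-4; √(3.17ν²L/(gD³h_f)) = 8.66×10^-5
Q = -0.965·0.004476·ln(5.297×10^-4) = 0.03258 m³/s
Check: V = 1.24 m/s, Re = 1.90×10^5, f = 0.02347, h_f = 20.3 m ≈ 20.1 m ✓

Q ≈ 0.0326 m³/s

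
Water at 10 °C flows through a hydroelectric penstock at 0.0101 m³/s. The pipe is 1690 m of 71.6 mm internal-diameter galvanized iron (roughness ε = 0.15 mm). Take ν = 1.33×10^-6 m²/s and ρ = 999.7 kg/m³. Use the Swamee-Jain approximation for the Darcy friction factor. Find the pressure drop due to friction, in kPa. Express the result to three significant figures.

Δp ≈ 1870 kPa

V = 4Q/(πD²) = 4·0.0101/(π·0.0716²) = 2.508 m/s
Re = VD/ν = 2.508·0.0716/1.33×10^-6 = 1.35×10^5 → turbulent
ε/D = 0.15/71.6 = 0.00209
Swamee-Jain: f = 0.02516
h_f = f(L/D)V²/(2g) = 0.02516·(1690/0.0716)·2.508²/(2·9.81) = 190.5 m
Δp = ρg·h_f = 999.7·9.81·190.5 = 1868 kPa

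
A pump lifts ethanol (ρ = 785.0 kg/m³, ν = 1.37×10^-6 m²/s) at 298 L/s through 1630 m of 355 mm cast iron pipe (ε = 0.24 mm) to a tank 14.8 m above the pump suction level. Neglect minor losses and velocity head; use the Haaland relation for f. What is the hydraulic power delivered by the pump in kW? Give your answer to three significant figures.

V = 4Q/(πD²) = 3.011 m/s; Re = 7.80×10^5; ε/D = 6.76×10^-4; f = 0.01838
h_f = f(L/D)V²/2g = 38.98 m
Total head H = z + h_f = 14.8 + 38.98 = 53.78 m
P_hyd = ρgQH = 785.0·9.81·0.298·53.78 = 123.4 kW

P_hyd ≈ 123 kW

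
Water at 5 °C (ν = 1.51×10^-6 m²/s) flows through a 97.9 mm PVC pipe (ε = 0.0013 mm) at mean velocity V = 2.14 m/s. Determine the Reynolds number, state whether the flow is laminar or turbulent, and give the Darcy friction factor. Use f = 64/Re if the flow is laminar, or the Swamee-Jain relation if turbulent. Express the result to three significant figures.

Re ≈ 1.39×10^5; turbulent; f ≈ 0.0168

Re = VD/ν = 2.140·0.0979/1.51×10^-6 = 1.39×10^5
Re > 4000 → turbulent; ε/D = 1.33×10^-5
Swamee-Jain: f = 0.01680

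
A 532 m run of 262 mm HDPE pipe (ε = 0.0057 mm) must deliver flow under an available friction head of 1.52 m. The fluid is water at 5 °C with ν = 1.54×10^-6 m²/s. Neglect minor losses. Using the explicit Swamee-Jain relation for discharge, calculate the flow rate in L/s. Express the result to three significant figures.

Swamee-Jain (Type II): Q = -0.965·√(gD⁵h_f/L)·ln[ε/(3.7D) + √(3.17ν²L/(gD³h_f))]
√(gD⁵h_f/L) = √(9.81·0.262⁵·1.52/532) = 0.005882
ε/(3.7D) = 5.88×10^-6; √(3.17ν²L/(gD³h_f)) = 1.22×10^-4
Q = -0.965·0.005882·ln(1.280×10^-4) = 0.05088 m³/s
Check: V = 0.944 m/s, Re = 1.61×10^5, f = 0.01639, h_f = 1.51 m ≈ 1.52 m ✓

Q ≈ 50.9 L/s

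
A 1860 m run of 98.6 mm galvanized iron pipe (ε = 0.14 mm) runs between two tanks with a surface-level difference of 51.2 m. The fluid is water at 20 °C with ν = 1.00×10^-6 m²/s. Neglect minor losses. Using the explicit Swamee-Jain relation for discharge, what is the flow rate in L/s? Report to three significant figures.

Swamee-Jain (Type II): Q = -0.965·√(gD⁵h_f/L)·ln[ε/(3.7D) + √(3.17ν²L/(gD³h_f))]
√(gD⁵h_f/L) = √(9.81·0.0986⁵·51.2/1860) = 0.001586
ε/(3.7D) = 3.84×10^-4; √(3.17ν²L/(gD³h_f)) = 1.11×10^-4
Q = -0.965·0.001586·ln(4.944×10^-4) = 0.01165 m³/s
Check: V = 1.53 m/s, Re = 1.50×10^5, f = 0.02306, h_f = 51.6 m ≈ 51.2 m ✓

Q ≈ 11.7 L/s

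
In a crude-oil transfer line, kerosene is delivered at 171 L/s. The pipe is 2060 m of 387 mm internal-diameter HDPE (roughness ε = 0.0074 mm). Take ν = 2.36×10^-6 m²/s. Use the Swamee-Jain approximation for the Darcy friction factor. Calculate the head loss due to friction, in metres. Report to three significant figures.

h_f ≈ 8.72 m

V = 4Q/(πD²) = 4·0.171/(π·0.387²) = 1.454 m/s
Re = VD/ν = 1.454·0.387/2.36×10^-6 = 2.38×10^5 → turbulent
ε/D = 0.0074/387 = 1.91×10^-5
Swamee-Jain: f = 0.01521
h_f = f(L/D)V²/(2g) = 0.01521·(2060/0.387)·1.454²/(2·9.81) = 8.720 m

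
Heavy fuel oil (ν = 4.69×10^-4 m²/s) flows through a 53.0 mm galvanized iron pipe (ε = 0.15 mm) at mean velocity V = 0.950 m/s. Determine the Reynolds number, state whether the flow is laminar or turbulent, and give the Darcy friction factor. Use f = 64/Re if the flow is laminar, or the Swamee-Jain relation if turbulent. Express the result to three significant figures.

Re = VD/ν = 0.9500·0.0530/4.69×10^-4 = 107
Re < 2300 → laminar → f = 64/Re = 0.5961

Re ≈ 107; laminar; f = 64/Re ≈ 0.596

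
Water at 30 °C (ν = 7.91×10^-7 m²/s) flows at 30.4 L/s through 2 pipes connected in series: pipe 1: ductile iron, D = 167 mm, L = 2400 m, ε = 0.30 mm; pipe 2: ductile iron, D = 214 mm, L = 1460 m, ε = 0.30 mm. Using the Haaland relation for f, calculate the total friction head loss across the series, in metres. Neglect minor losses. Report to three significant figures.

H ≈ 38.5 m

Pipe 1: V = 1.388 m/s, Re = 2.93×10^5, ε/D = 0.00180, f = 0.02340, h_1 = f(L/D)V²/2g = 33.01 m
Pipe 2: V = 0.8452 m/s, Re = 2.29×10^5, ε/D = 0.00140, f = 0.02227, h_2 = f(L/D)V²/2g = 5.533 m
Series → Q common, losses add: H = Σh = 38.54 m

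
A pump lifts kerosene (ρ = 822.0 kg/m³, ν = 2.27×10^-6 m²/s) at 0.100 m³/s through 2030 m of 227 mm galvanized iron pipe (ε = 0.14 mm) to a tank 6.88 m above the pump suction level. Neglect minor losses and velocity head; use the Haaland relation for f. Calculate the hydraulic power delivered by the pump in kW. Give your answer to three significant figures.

V = 4Q/(πD²) = 2.471 m/s; Re = 2.47×10^5; ε/D = 6.17×10^-4; f = 0.01894
h_f = f(L/D)V²/2g = 52.72 m
Total head H = z + h_f = 6.88 + 52.72 = 59.60 m
P_hyd = ρgQH = 822.0·9.81·0.100·59.60 = 48.06 kW

P_hyd ≈ 48.1 kW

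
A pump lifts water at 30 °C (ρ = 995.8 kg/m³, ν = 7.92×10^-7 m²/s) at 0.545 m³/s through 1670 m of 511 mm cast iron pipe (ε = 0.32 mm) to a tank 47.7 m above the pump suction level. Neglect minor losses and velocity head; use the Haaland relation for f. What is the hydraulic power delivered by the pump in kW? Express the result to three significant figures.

V = 4Q/(πD²) = 2.657 m/s; Re = 1.71×10^6; ε/D = 6.26×10^-4; f = 0.01783
h_f = f(L/D)V²/2g = 20.98 m
Total head H = z + h_f = 47.7 + 20.98 = 68.68 m
P_hyd = ρgQH = 995.8·9.81·0.545·68.68 = 365.6 kW

P_hyd ≈ 366 kW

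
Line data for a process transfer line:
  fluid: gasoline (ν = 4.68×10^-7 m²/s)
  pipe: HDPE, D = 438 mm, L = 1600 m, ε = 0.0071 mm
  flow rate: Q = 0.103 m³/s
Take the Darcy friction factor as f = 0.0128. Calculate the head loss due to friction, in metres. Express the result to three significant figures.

V = 4Q/(πD²) = 4·0.103/(π·0.438²) = 0.6836 m/s
h_f = f(L/D)V²/(2g) = 0.01280·(1600/0.438)·0.6836²/(2·9.81) = 1.114 m

h_f ≈ 1.11 m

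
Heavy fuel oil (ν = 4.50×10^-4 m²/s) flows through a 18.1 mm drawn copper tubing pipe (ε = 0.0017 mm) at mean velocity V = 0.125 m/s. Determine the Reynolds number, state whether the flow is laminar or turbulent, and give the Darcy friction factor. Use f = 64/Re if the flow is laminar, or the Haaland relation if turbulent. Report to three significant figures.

Re ≈ 5.03; laminar; f = 64/Re ≈ 12.7

Re = VD/ν = 0.1250·0.0181/4.50×10^-4 = 5.03
Re < 2300 → laminar → f = 64/Re = 12.73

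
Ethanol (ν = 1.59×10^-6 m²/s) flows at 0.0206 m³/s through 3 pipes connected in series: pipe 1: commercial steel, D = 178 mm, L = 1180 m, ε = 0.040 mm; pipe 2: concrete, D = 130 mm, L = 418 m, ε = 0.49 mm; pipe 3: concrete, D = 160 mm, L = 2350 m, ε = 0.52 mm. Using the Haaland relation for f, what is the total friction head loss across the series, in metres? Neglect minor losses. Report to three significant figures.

Pipe 1: V = 0.8278 m/s, Re = 9.27×10^4, ε/D = 2.25×10^-4, f = 0.01909, h_1 = f(L/D)V²/2g = 4.421 m
Pipe 2: V = 1.552 m/s, Re = 1.27×10^5, ε/D = 0.00377, f = 0.02879, h_2 = f(L/D)V²/2g = 11.36 m
Pipe 3: V = 1.025 m/s, Re = 1.03×10^5, ε/D = 0.00325, f = 0.02790, h_3 = f(L/D)V²/2g = 21.92 m
Series → Q common, losses add: H = Σh = 37.71 m

H ≈ 37.7 m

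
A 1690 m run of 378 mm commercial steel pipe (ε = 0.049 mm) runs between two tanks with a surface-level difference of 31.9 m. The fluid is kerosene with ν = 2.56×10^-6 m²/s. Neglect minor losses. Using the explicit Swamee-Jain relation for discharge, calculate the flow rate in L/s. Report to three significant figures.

Swamee-Jain (Type II): Q = -0.965·√(gD⁵h_f/L)·ln[ε/(3.7D) + √(3.17ν²L/(gD³h_f))]
√(gD⁵h_f/L) = √(9.81·0.378⁵·31.9/1690) = 0.03780
ε/(3.7D) = 3.50×10^-5; √(3.17ν²L/(gD³h_f)) = 4.56×10^-5
Q = -0.965·0.03780·ln(8.061×10^-5) = 0.3438 m³/s
Check: V = 3.06 m/s, Re = 4.52×10^5, f = 0.01496, h_f = 32.0 m ≈ 31.9 m ✓

Q ≈ 344 L/s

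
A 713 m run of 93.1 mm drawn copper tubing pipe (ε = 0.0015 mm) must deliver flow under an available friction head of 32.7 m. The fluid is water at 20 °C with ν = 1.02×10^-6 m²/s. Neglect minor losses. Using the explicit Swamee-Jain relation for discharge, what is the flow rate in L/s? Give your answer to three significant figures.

Swamee-Jain (Type II): Q = -0.965·√(gD⁵h_f/L)·ln[ε/(3.7D) + √(3.17ν²L/(gD³h_f))]
√(gD⁵h_f/L) = √(9.81·0.0931⁵·32.7/713) = 0.001774
ε/(3.7D) = 4.35×10^-6; √(3.17ν²L/(gD³h_f)) = 9.53×10^-5
Q = -0.965·0.001774·ln(9.967×10^-5) = 0.01577 m³/s
Check: V = 2.32 m/s, Re = 2.11×10^5, f = 0.01552, h_f = 32.5 m ≈ 32.7 m ✓

Q ≈ 15.8 L/s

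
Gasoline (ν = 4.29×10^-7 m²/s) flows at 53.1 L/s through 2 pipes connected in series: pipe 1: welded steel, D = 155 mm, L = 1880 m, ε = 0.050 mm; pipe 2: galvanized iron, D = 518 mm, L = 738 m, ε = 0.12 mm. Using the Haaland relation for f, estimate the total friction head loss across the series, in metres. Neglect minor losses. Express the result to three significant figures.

H ≈ 77.4 m

Pipe 1: V = 2.814 m/s, Re = 1.02×10^6, ε/D = 3.23×10^-4, f = 0.01579, h_1 = f(L/D)V²/2g = 77.32 m
Pipe 2: V = 0.2520 m/s, Re = 3.04×10^5, ε/D = 2.32×10^-4, f = 0.01628, h_2 = f(L/D)V²/2g = 0.07506 m
Series → Q common, losses add: H = Σh = 77.40 m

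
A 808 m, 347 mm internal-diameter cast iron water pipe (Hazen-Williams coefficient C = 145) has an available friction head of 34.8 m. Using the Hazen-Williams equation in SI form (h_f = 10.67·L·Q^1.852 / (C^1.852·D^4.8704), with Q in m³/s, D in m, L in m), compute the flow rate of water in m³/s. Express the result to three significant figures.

Rearranging: Q = [h_f·C^1.852·D^4.8704 / (10.67·L)]^(1/1.852)
Q = [34.8·145^1.852·0.347^4.8704 / (10.67·808)]^0.540 = 0.4570 m³/s

Q ≈ 0.457 m³/s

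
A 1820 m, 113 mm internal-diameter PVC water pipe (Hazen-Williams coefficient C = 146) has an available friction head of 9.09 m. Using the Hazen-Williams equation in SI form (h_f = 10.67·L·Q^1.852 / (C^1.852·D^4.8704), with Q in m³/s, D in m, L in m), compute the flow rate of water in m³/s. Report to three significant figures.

Q ≈ 0.00752 m³/s

Rearranging: Q = [h_f·C^1.852·D^4.8704 / (10.67·L)]^(1/1.852)
Q = [9.09·146^1.852·0.113^4.8704 / (10.67·1820)]^0.540 = 0.007521 m³/s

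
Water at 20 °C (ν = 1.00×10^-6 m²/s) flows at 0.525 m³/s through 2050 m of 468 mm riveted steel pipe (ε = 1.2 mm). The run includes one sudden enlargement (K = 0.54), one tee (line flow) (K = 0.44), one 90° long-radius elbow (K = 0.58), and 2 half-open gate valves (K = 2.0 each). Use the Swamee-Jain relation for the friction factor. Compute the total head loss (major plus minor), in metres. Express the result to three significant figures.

V = 4Q/(πD²) = 3.052 m/s; V²/2g = 0.4747 m
Re = 1.43×10^6, ε/D = 0.00256 → f = 0.02521 (Swamee-Jain)
Major: h_f = f(L/D)·V²/2g = 0.02521·4380·0.4747 = 52.43 m
Minor: ΣK = 5.56; h_m = ΣK·V²/2g = 2.640 m
Total H_L = 52.43 + 2.640 = 55.07 m

H_L ≈ 55.1 m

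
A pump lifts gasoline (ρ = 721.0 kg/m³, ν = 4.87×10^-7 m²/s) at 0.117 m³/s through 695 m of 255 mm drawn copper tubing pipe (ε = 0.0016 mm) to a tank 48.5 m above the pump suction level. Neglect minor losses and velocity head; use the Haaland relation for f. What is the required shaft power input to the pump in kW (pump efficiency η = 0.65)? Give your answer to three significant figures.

V = 4Q/(πD²) = 2.291 m/s; Re = 1.20×10^6; ε/D = 6.27×10^-6; f = 0.01136
h_f = f(L/D)V²/2g = 8.285 m
Total head H = z + h_f = 48.5 + 8.285 = 56.79 m
P_hyd = ρgQH = 721.0·9.81·0.117·56.79 = 46.99 kW
P_shaft = P_hyd/η = 46.99/0.65 = 72.30 kW

P_shaft ≈ 72.3 kW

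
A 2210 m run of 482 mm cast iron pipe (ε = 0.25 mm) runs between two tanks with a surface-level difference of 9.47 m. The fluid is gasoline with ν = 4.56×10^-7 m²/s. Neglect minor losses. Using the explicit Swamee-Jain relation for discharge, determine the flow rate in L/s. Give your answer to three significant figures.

Q ≈ 281 L/s

Swamee-Jain (Type II): Q = -0.965·√(gD⁵h_f/L)·ln[ε/(3.7D) + √(3.17ν²L/(gD³h_f))]
√(gD⁵h_f/L) = √(9.81·0.482⁵·9.47/2210) = 0.03307
ε/(3.7D) = 1.40×10^-4; √(3.17ν²L/(gD³h_f)) = 1.18×10^-5
Q = -0.965·0.03307·ln(1.520×10^-4) = 0.2806 m³/s
Check: V = 1.54 m/s, Re = 1.63×10^6, f = 0.01722, h_f = 9.52 m ≈ 9.47 m ✓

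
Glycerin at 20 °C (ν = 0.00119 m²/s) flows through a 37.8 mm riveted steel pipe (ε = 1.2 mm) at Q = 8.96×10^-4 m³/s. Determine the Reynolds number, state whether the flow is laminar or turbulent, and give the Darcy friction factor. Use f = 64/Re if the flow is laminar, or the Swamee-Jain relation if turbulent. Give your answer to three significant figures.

Re ≈ 25.4; laminar; f = 64/Re ≈ 2.52

V = 4Q/(πD²) = 0.7984 m/s
Re = VD/ν = 0.7984·0.0378/0.00119 = 25.4
Re < 2300 → laminar → f = 64/Re = 2.523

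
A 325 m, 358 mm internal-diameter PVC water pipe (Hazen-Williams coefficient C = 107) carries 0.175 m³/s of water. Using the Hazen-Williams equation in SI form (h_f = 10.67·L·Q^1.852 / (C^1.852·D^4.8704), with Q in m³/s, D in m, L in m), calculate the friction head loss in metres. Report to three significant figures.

h_f = 10.67·325·0.175^1.852 / (107^1.852·0.358^4.8704) = 3.569 m

h_f ≈ 3.57 m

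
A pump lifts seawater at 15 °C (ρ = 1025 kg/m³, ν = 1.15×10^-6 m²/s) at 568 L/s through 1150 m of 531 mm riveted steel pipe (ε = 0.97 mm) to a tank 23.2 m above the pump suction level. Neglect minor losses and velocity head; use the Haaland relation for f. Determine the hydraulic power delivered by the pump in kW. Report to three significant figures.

P_hyd ≈ 228 kW

V = 4Q/(πD²) = 2.565 m/s; Re = 1.18×10^6; ε/D = 0.00183; f = 0.02306
h_f = f(L/D)V²/2g = 16.74 m
Total head H = z + h_f = 23.2 + 16.74 = 39.94 m
P_hyd = ρgQH = 1025·9.81·0.568·39.94 = 228.1 kW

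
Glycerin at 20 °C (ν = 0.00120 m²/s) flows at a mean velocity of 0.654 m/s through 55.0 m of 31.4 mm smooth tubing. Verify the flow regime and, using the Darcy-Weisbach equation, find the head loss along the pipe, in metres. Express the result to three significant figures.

Re = VD/ν = 0.654·0.03140/0.00120 = 17.1 → laminar (Re < 2300)
f = 64/Re = 3.740
h_f = f(L/D)V²/(2g) = 3.740·(55.0/0.03140)·0.654²/(2·9.81) = 142.8 m

h_f ≈ 143 m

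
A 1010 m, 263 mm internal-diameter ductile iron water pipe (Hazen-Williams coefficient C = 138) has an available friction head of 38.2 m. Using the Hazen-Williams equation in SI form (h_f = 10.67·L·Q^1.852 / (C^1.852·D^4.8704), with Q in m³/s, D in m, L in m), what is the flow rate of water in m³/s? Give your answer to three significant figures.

Q ≈ 0.196 m³/s

Rearranging: Q = [h_f·C^1.852·D^4.8704 / (10.67·L)]^(1/1.852)
Q = [38.2·138^1.852·0.263^4.8704 / (10.67·1010)]^0.540 = 0.1956 m³/s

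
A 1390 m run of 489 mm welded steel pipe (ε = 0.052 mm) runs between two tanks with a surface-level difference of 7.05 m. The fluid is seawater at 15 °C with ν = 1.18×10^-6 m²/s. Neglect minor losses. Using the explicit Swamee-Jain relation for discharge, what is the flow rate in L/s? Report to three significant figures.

Q ≈ 352 L/s

Swamee-Jain (Type II): Q = -0.965·√(gD⁵h_f/L)·ln[ε/(3.7D) + √(3.17ν²L/(gD³h_f))]
√(gD⁵h_f/L) = √(9.81·0.489⁵·7.05/1390) = 0.03730
ε/(3.7D) = 2.87×10^-5; √(3.17ν²L/(gD³h_f)) = 2.75×10^-5
Q = -0.965·0.03730·ln(5.628×10^-5) = 0.3522 m³/s
Check: V = 1.88 m/s, Re = 7.77×10^5, f = 0.01390, h_f = 7.08 m ≈ 7.05 m ✓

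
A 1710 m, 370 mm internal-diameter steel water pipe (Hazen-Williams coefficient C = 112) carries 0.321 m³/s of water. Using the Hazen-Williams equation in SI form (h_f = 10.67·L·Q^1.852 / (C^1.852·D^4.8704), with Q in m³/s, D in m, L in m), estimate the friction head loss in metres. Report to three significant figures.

h_f ≈ 45.2 m

h_f = 10.67·1710·0.321^1.852 / (112^1.852·0.370^4.8704) = 45.19 m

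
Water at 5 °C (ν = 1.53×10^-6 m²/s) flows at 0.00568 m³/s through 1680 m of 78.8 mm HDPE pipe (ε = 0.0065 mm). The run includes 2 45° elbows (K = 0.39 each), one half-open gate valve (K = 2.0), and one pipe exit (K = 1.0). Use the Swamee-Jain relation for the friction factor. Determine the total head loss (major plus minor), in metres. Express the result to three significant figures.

H_L ≈ 30.2 m

V = 4Q/(πD²) = 1.165 m/s; V²/2g = 0.06914 m
Re = 6.00×10^4, ε/D = 8.25×10^-5 → f = 0.02030 (Swamee-Jain)
Major: h_f = f(L/D)·V²/2g = 0.02030·21320·0.06914 = 29.93 m
Minor: ΣK = 3.78; h_m = ΣK·V²/2g = 0.2613 m
Total H_L = 29.93 + 0.2613 = 30.19 m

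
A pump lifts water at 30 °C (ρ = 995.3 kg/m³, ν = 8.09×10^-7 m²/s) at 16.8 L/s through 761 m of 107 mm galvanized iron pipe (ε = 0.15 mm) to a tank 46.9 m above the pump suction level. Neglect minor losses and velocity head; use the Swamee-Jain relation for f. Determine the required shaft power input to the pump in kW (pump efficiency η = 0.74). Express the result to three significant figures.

P_shaft ≈ 16.7 kW

V = 4Q/(πD²) = 1.868 m/s; Re = 2.47×10^5; ε/D = 0.00140; f = 0.02244
h_f = f(L/D)V²/2g = 28.39 m
Total head H = z + h_f = 46.9 + 28.39 = 75.29 m
P_hyd = ρgQH = 995.3·9.81·0.0168·75.29 = 12.35 kW
P_shaft = P_hyd/η = 12.35/0.74 = 16.69 kW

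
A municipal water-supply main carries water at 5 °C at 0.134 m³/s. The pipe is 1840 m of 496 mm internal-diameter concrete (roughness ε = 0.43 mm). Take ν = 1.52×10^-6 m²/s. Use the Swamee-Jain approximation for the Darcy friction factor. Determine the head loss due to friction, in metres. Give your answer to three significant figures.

V = 4Q/(πD²) = 4·0.134/(π·0.496²) = 0.6935 m/s
Re = VD/ν = 0.6935·0.496/1.52×10^-6 = 2.26×10^5 → turbulent
ε/D = 0.43/496 = 8.67×10^-4
Swamee-Jain: f = 0.02049
h_f = f(L/D)V²/(2g) = 0.02049·(1840/0.496)·0.6935²/(2·9.81) = 1.863 m

h_f ≈ 1.86 m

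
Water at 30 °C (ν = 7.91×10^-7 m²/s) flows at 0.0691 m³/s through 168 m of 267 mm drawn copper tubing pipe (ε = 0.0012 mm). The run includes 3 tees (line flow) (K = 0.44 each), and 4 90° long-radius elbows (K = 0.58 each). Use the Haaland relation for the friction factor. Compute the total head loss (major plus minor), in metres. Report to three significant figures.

V = 4Q/(πD²) = 1.234 m/s; V²/2g = 0.07763 m
Re = 4.17×10^5, ε/D = 4.49×10^-6 → f = 0.01354 (Haaland)
Major: h_f = f(L/D)·V²/2g = 0.01354·629.2·0.07763 = 0.6615 m
Minor: ΣK = 3.64; h_m = ΣK·V²/2g = 0.2826 m
Total H_L = 0.6615 + 0.2826 = 0.9441 m

H_L ≈ 0.944 m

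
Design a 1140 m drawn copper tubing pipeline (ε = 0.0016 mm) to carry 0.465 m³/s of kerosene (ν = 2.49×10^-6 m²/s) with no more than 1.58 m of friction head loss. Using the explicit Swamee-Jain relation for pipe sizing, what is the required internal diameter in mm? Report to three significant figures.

Swamee-Jain (Type III): D = 0.66·[ε^1.25·(LQ²/(gh_f))^4.75 + ν·Q^9.4·(L/(gh_f))^5.2]^0.04
LQ²/(gh_f) = 15.90; L/(gh_f) = 73.55
Term 1 = ε^1.25·(…)^4.75 = 0.0290; Term 2 = ν·Q^9.4·(…)^5.2 = 9.47
D = 0.66·(0.0290 + 9.47)^0.04 = 0.7222 m = 722 mm
Check: V = 1.14 m/s, Re = 3.29×10^5, f = 0.01415, h_f = 1.47 m ≈ 1.58 m ✓

D ≈ 722 mm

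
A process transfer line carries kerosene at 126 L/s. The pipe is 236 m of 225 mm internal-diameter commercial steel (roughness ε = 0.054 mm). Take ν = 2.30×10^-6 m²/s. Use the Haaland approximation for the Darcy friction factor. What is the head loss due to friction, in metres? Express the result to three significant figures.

V = 4Q/(πD²) = 4·0.126/(π·0.225²) = 3.169 m/s
Re = VD/ν = 3.169·0.225/2.30×10^-6 = 3.10×10^5 → turbulent
ε/D = 0.054/225 = 2.40×10^-4
Haaland: f = 0.01631
h_f = f(L/D)V²/(2g) = 0.01631·(236/0.225)·3.169²/(2·9.81) = 8.758 m

h_f ≈ 8.76 m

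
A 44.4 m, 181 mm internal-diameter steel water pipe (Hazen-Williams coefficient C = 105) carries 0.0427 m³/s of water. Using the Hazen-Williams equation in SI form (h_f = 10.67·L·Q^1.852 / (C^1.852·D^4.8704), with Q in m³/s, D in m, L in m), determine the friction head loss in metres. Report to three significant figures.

h_f = 10.67·44.4·0.0427^1.852 / (105^1.852·0.181^4.8704) = 1.026 m

h_f ≈ 1.03 m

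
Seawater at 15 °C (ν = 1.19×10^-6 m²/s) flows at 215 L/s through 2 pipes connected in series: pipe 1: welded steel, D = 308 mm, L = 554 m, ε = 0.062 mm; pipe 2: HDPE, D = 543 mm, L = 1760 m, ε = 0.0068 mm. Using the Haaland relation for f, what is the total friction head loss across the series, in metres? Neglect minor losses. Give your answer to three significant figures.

H ≈ 13.3 m

Pipe 1: V = 2.886 m/s, Re = 7.47×10^5, ε/D = 2.01×10^-4, f = 0.01486, h_1 = f(L/D)V²/2g = 11.34 m
Pipe 2: V = 0.9284 m/s, Re = 4.24×10^5, ε/D = 1.25×10^-5, f = 0.01359, h_2 = f(L/D)V²/2g = 1.935 m
Series → Q common, losses add: H = Σh = 13.28 m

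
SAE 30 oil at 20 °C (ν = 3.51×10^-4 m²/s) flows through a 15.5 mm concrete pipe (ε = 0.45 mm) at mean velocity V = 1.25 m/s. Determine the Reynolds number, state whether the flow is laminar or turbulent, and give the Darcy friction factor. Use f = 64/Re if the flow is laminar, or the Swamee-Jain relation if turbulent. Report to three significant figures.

Re = VD/ν = 1.250·0.0155/3.51×10^-4 = 55.2
Re < 2300 → laminar → f = 64/Re = 1.159

Re ≈ 55.2; laminar; f = 64/Re ≈ 1.16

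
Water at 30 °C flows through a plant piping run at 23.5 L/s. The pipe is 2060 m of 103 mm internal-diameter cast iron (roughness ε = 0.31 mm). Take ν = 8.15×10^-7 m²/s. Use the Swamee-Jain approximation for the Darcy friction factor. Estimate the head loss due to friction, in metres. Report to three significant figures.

V = 4Q/(πD²) = 4·0.0235/(π·0.103²) = 2.820 m/s
Re = VD/ν = 2.820·0.103/8.15×10^-7 = 3.56×10^5 → turbulent
ε/D = 0.31/103 = 0.00301
Swamee-Jain: f = 0.02670
h_f = f(L/D)V²/(2g) = 0.02670·(2060/0.103)·2.820²/(2·9.81) = 216.5 m

h_f ≈ 217 m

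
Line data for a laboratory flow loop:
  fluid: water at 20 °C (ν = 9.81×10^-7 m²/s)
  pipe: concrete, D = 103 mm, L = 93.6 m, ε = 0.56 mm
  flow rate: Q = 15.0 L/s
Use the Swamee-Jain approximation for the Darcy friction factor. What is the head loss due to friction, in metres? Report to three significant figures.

V = 4Q/(πD²) = 4·0.0150/(π·0.103²) = 1.800 m/s
Re = VD/ν = 1.800·0.103/9.81×10^-7 = 1.89×10^5 → turbulent
ε/D = 0.56/103 = 0.00544
Swamee-Jain: f = 0.03181
h_f = f(L/D)V²/(2g) = 0.03181·(93.6/0.103)·1.800²/(2·9.81) = 4.774 m

h_f ≈ 4.77 m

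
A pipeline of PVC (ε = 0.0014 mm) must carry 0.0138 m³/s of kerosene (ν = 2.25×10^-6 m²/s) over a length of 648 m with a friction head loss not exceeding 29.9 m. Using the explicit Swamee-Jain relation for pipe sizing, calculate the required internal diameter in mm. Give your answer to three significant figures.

D ≈ 92.5 mm

Swamee-Jain (Type III): D = 0.66·[ε^1.25·(LQ²/(gh_f))^4.75 + ν·Q^9.4·(L/(gh_f))^5.2]^0.04
LQ²/(gh_f) = 4.207×10^-4; L/(gh_f) = 2.209
Term 1 = ε^1.25·(…)^4.75 = 4.43×10^-24; Term 2 = ν·Q^9.4·(…)^5.2 = 4.54×10^-22
D = 0.66·(4.43×10^-24 + 4.54×10^-22)^0.04 = 0.09247 m = 92.5 mm
Check: V = 2.05 m/s, Re = 8.45×10^4, f = 0.01859, h_f = 28.0 m ≈ 29.9 m ✓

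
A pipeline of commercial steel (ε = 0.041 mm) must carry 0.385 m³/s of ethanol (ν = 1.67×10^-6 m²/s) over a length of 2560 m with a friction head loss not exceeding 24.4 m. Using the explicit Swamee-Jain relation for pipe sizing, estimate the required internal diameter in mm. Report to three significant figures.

Swamee-Jain (Type III): D = 0.66·[ε^1.25·(LQ²/(gh_f))^4.75 + ν·Q^9.4·(L/(gh_f))^5.2]^0.04
LQ²/(gh_f) = 1.585; L/(gh_f) = 10.70
Term 1 = ε^1.25·(…)^4.75 = 2.93×10^-5; Term 2 = ν·Q^9.4·(…)^5.2 = 4.76×10^-5
D = 0.66·(2.93×10^-5 + 4.76×10^-5)^0.04 = 0.4518 m = 452 mm
Check: V = 2.40 m/s, Re = 6.50×10^5, f = 0.01394, h_f = 23.2 m ≈ 24.4 m ✓

D ≈ 452 mm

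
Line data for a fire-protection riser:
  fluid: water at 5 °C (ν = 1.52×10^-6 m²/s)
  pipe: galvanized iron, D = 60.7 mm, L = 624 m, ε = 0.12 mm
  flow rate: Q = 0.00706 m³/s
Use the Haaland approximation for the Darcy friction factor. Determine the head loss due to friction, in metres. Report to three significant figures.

V = 4Q/(πD²) = 4·0.00706/(π·0.0607²) = 2.440 m/s
Re = VD/ν = 2.440·0.0607/1.52×10^-6 = 9.74×10^4 → turbulent
ε/D = 0.12/60.7 = 0.00198
Haaland: f = 0.02495
h_f = f(L/D)V²/(2g) = 0.02495·(624/0.0607)·2.440²/(2·9.81) = 77.82 m

h_f ≈ 77.8 m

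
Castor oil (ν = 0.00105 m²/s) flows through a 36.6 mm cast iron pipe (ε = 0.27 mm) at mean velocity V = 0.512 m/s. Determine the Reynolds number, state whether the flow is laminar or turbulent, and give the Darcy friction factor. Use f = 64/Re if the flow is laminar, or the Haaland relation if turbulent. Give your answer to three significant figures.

Re ≈ 17.8; laminar; f = 64/Re ≈ 3.59

Re = VD/ν = 0.5120·0.0366/0.00105 = 17.8
Re < 2300 → laminar → f = 64/Re = 3.586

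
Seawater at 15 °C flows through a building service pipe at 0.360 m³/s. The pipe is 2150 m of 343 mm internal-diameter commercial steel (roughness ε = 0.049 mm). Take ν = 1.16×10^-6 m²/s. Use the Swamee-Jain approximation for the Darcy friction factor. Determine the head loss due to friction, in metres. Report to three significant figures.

V = 4Q/(πD²) = 4·0.360/(π·0.343²) = 3.896 m/s
Re = VD/ν = 3.896·0.343/1.16×10^-6 = 1.15×10^6 → turbulent
ε/D = 0.049/343 = 1.43×10^-4
Swamee-Jain: f = 0.01396
h_f = f(L/D)V²/(2g) = 0.01396·(2150/0.343)·3.896²/(2·9.81) = 67.72 m

h_f ≈ 67.7 m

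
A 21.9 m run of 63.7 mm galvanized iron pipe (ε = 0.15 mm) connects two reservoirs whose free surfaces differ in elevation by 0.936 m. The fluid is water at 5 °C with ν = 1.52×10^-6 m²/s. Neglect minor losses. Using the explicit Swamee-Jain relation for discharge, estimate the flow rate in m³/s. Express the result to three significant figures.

Swamee-Jain (Type II): Q = -0.965·√(gD⁵h_f/L)·ln[ε/(3.7D) + √(3.17ν²L/(gD³h_f))]
√(gD⁵h_f/L) = √(9.81·0.0637⁵·0.936/21.9) = 6.631×10^-4
ε/(3.7D) = 6.36×10^-4; √(3.17ν²L/(gD³h_f)) = 2.60×10^-4
Q = -0.965·6.631×10^-4·ln(8.964×10^-4) = 0.004490 m³/s
Check: V = 1.41 m/s, Re = 5.90×10^4, f = 0.02719, h_f = 0.946 m ≈ 0.936 m ✓

Q ≈ 0.00449 m³/s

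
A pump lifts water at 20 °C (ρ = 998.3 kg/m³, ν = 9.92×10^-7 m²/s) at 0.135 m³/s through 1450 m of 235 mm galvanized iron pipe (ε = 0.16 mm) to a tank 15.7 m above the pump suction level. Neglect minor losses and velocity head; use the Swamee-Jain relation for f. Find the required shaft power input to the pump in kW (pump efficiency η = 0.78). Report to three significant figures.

V = 4Q/(πD²) = 3.112 m/s; Re = 7.37×10^5; ε/D = 6.81×10^-4; f = 0.01857
h_f = f(L/D)V²/2g = 56.57 m
Total head H = z + h_f = 15.7 + 56.57 = 72.27 m
P_hyd = ρgQH = 998.3·9.81·0.135·72.27 = 95.54 kW
P_shaft = P_hyd/η = 95.54/0.78 = 122.5 kW

P_shaft ≈ 122 kW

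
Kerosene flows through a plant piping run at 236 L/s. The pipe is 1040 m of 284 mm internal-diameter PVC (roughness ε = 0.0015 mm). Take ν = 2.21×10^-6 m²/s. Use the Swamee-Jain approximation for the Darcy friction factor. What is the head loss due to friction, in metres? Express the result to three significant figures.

h_f ≈ 34.4 m

V = 4Q/(πD²) = 4·0.236/(π·0.284²) = 3.726 m/s
Re = VD/ν = 3.726·0.284/2.21×10^-6 = 4.79×10^5 → turbulent
ε/D = 0.0015/284 = 5.28×10^-6
Swamee-Jain: f = 0.01328
h_f = f(L/D)V²/(2g) = 0.01328·(1040/0.284)·3.726²/(2·9.81) = 34.39 m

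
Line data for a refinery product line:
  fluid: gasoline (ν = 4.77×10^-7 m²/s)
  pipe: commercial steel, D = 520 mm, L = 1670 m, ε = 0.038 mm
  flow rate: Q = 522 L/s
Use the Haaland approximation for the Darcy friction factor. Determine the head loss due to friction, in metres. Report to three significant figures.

h_f ≈ 11.9 m

V = 4Q/(πD²) = 4·0.522/(π·0.520²) = 2.458 m/s
Re = VD/ν = 2.458·0.520/4.77×10^-7 = 2.68×10^6 → turbulent
ε/D = 0.038/520 = 7.31×10^-5
Haaland: f = 0.01202
h_f = f(L/D)V²/(2g) = 0.01202·(1670/0.520)·2.458²/(2·9.81) = 11.89 m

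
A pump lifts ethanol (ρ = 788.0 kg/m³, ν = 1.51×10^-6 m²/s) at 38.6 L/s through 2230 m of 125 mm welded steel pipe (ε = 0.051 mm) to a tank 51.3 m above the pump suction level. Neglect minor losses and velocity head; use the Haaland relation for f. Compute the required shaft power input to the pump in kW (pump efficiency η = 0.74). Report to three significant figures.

V = 4Q/(πD²) = 3.145 m/s; Re = 2.60×10^5; ε/D = 4.08×10^-4; f = 0.01771
h_f = f(L/D)V²/2g = 159.4 m
Total head H = z + h_f = 51.3 + 159.4 = 210.7 m
P_hyd = ρgQH = 788.0·9.81·0.0386·210.7 = 62.86 kW
P_shaft = P_hyd/η = 62.86/0.74 = 84.94 kW

P_shaft ≈ 84.9 kW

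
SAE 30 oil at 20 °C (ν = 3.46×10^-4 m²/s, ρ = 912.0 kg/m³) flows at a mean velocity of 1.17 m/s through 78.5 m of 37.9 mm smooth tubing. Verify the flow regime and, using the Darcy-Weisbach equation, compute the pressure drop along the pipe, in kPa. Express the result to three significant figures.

Δp ≈ 646 kPa

Re = VD/ν = 1.17·0.03790/3.46×10^-4 = 128 → laminar (Re < 2300)
f = 64/Re = 0.4994
h_f = f(L/D)V²/(2g) = 0.4994·(78.5/0.03790)·1.17²/(2·9.81) = 72.17 m
Δp = ρg·h_f = 912.0·9.81·72.17 = 645.7 kPa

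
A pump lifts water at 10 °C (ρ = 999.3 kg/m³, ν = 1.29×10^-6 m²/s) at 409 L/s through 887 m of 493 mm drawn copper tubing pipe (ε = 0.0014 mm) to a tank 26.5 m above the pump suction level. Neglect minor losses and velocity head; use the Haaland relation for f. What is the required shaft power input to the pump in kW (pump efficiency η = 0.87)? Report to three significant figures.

P_shaft ≈ 145 kW

V = 4Q/(πD²) = 2.143 m/s; Re = 8.19×10^5; ε/D = 2.84×10^-6; f = 0.01203
h_f = f(L/D)V²/2g = 5.063 m
Total head H = z + h_f = 26.5 + 5.063 = 31.56 m
P_hyd = ρgQH = 999.3·9.81·0.409·31.56 = 126.5 kW
P_shaft = P_hyd/η = 126.5/0.87 = 145.5 kW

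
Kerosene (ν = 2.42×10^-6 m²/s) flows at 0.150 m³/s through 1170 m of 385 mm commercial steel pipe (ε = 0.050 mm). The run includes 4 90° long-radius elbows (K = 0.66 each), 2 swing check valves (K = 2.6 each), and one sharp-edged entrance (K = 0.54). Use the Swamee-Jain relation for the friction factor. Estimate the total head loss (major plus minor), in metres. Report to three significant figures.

H_L ≈ 4.97 m

V = 4Q/(πD²) = 1.288 m/s; V²/2g = 0.08462 m
Re = 2.05×10^5, ε/D = 1.30×10^-4 → f = 0.01656 (Swamee-Jain)
Major: h_f = f(L/D)·V²/2g = 0.01656·3039·0.08462 = 4.259 m
Minor: ΣK = 8.38; h_m = ΣK·V²/2g = 0.7091 m
Total H_L = 4.259 + 0.7091 = 4.968 m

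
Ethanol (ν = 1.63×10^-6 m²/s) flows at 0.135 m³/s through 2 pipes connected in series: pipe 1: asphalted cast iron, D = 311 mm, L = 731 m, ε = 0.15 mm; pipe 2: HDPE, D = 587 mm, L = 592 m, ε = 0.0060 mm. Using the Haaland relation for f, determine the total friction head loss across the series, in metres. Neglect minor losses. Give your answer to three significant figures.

Pipe 1: V = 1.777 m/s, Re = 3.39×10^5, ε/D = 4.82×10^-4, f = 0.01783, h_1 = f(L/D)V²/2g = 6.746 m
Pipe 2: V = 0.4988 m/s, Re = 1.80×10^5, ε/D = 1.02×10^-5, f = 0.01588, h_2 = f(L/D)V²/2g = 0.2032 m
Series → Q common, losses add: H = Σh = 6.949 m

H ≈ 6.95 m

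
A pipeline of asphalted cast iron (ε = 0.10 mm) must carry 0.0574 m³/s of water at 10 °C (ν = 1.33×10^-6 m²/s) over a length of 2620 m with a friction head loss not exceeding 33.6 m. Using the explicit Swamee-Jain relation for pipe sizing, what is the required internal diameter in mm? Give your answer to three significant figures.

D ≈ 212 mm

Swamee-Jain (Type III): D = 0.66·[ε^1.25·(LQ²/(gh_f))^4.75 + ν·Q^9.4·(L/(gh_f))^5.2]^0.04
LQ²/(gh_f) = 0.02619; L/(gh_f) = 7.949
Term 1 = ε^1.25·(…)^4.75 = 3.06×10^-13; Term 2 = ν·Q^9.4·(…)^5.2 = 1.38×10^-13
D = 0.66·(3.06×10^-13 + 1.38×10^-13)^0.04 = 0.2116 m = 212 mm
Check: V = 1.63 m/s, Re = 2.60×10^5, f = 0.01837, h_f = 30.9 m ≈ 33.6 m ✓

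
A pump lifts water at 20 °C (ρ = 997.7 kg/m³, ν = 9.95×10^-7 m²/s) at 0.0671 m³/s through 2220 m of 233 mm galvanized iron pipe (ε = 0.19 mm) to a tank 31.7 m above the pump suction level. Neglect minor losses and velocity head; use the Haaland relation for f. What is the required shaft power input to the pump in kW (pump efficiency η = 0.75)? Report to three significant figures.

V = 4Q/(πD²) = 1.574 m/s; Re = 3.69×10^5; ε/D = 8.15×10^-4; f = 0.01954
h_f = f(L/D)V²/2g = 23.50 m
Total head H = z + h_f = 31.7 + 23.50 = 55.20 m
P_hyd = ρgQH = 997.7·9.81·0.0671·55.20 = 36.25 kW
P_shaft = P_hyd/η = 36.25/0.75 = 48.33 kW

P_shaft ≈ 48.3 kW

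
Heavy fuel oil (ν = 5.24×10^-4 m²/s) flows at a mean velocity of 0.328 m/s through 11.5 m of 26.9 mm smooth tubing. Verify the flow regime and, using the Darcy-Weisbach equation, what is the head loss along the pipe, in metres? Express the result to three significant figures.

h_f ≈ 8.91 m

Re = VD/ν = 0.328·0.02690/5.24×10^-4 = 16.8 → laminar (Re < 2300)
f = 64/Re = 3.801
h_f = f(L/D)V²/(2g) = 3.801·(11.5/0.02690)·0.328²/(2·9.81) = 8.910 m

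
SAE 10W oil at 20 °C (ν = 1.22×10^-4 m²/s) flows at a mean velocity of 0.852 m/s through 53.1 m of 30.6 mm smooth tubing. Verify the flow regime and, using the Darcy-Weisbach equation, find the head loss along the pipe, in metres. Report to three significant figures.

h_f ≈ 19.2 m

Re = VD/ν = 0.852·0.03060/1.22×10^-4 = 214 → laminar (Re < 2300)
f = 64/Re = 0.2995
h_f = f(L/D)V²/(2g) = 0.2995·(53.1/0.03060)·0.852²/(2·9.81) = 19.23 m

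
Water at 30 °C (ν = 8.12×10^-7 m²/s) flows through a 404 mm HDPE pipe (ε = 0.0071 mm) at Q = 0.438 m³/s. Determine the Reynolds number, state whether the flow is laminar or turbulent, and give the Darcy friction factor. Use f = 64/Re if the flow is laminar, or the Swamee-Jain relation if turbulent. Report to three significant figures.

Re ≈ 1.70×10^6; turbulent; f ≈ 0.0112

V = 4Q/(πD²) = 3.417 m/s
Re = VD/ν = 3.417·0.404/8.12×10^-7 = 1.70×10^6
Re > 4000 → turbulent; ε/D = 1.76×10^-5
Swamee-Jain: f = 0.01121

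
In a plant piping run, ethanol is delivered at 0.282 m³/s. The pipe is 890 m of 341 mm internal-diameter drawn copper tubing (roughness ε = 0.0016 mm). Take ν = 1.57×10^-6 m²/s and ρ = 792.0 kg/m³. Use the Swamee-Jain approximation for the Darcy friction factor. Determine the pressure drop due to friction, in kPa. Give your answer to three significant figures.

Δp ≈ 123 kPa

V = 4Q/(πD²) = 4·0.282/(π·0.341²) = 3.088 m/s
Re = VD/ν = 3.088·0.341/1.57×10^-6 = 6.71×10^5 → turbulent
ε/D = 0.0016/341 = 4.69×10^-6
Swamee-Jain: f = 0.01252
h_f = f(L/D)V²/(2g) = 0.01252·(890/0.341)·3.088²/(2·9.81) = 15.88 m
Δp = ρg·h_f = 792.0·9.81·15.88 = 123.4 kPa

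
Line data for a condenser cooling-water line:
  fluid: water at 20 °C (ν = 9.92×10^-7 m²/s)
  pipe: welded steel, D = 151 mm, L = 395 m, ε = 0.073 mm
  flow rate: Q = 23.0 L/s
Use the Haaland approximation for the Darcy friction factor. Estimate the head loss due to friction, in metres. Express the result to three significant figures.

h_f ≈ 4.09 m

V = 4Q/(πD²) = 4·0.0230/(π·0.151²) = 1.284 m/s
Re = VD/ν = 1.284·0.151/9.92×10^-7 = 1.96×10^5 → turbulent
ε/D = 0.073/151 = 4.83×10^-4
Haaland: f = 0.01859
h_f = f(L/D)V²/(2g) = 0.01859·(395/0.151)·1.284²/(2·9.81) = 4.088 m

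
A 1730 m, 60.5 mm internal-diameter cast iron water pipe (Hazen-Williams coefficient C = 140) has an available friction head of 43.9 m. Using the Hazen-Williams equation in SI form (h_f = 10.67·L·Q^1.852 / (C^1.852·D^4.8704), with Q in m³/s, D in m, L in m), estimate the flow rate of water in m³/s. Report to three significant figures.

Rearranging: Q = [h_f·C^1.852·D^4.8704 / (10.67·L)]^(1/1.852)
Q = [43.9·140^1.852·0.0605^4.8704 / (10.67·1730)]^0.540 = 0.003355 m³/s

Q ≈ 0.00335 m³/s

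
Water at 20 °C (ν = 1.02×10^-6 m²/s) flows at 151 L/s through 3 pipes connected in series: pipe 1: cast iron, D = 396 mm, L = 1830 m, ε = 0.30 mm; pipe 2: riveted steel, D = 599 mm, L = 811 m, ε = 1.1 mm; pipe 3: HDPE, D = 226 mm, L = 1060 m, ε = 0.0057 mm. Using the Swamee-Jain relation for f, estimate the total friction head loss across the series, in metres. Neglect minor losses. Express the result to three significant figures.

Pipe 1: V = 1.226 m/s, Re = 4.76×10^5, ε/D = 7.58×10^-4, f = 0.01926, h_1 = f(L/D)V²/2g = 6.817 m
Pipe 2: V = 0.5358 m/s, Re = 3.15×10^5, ε/D = 0.00184, f = 0.02365, h_2 = f(L/D)V²/2g = 0.4687 m
Pipe 3: V = 3.764 m/s, Re = 8.34×10^5, ε/D = 2.52×10^-5, f = 0.01250, h_3 = f(L/D)V²/2g = 42.34 m
Series → Q common, losses add: H = Σh = 49.63 m

H ≈ 49.6 m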